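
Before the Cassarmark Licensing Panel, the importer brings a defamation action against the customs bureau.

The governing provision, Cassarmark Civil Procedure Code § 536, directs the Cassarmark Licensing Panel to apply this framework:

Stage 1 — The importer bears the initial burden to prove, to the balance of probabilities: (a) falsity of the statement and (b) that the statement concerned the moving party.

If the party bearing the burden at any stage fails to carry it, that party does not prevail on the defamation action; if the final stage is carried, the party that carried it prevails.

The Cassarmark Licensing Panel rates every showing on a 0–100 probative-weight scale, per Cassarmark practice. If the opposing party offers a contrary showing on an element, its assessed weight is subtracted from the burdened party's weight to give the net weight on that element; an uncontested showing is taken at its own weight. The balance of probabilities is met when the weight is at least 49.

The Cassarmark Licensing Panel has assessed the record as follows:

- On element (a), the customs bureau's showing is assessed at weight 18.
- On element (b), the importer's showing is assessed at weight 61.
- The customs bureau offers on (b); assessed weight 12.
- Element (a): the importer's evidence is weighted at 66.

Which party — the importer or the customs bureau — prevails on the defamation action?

Stage 1 (importer, the balance of probabilities, weight is at least 49): (a) net 66−18=48 < 49 — fails; (b) net 61−12=49 ≥ 49 — meets.
  Stage 1 not carried; the importer fails its burden.
The analysis ends at Stage 1; the customs bureau prevails.

customs bureau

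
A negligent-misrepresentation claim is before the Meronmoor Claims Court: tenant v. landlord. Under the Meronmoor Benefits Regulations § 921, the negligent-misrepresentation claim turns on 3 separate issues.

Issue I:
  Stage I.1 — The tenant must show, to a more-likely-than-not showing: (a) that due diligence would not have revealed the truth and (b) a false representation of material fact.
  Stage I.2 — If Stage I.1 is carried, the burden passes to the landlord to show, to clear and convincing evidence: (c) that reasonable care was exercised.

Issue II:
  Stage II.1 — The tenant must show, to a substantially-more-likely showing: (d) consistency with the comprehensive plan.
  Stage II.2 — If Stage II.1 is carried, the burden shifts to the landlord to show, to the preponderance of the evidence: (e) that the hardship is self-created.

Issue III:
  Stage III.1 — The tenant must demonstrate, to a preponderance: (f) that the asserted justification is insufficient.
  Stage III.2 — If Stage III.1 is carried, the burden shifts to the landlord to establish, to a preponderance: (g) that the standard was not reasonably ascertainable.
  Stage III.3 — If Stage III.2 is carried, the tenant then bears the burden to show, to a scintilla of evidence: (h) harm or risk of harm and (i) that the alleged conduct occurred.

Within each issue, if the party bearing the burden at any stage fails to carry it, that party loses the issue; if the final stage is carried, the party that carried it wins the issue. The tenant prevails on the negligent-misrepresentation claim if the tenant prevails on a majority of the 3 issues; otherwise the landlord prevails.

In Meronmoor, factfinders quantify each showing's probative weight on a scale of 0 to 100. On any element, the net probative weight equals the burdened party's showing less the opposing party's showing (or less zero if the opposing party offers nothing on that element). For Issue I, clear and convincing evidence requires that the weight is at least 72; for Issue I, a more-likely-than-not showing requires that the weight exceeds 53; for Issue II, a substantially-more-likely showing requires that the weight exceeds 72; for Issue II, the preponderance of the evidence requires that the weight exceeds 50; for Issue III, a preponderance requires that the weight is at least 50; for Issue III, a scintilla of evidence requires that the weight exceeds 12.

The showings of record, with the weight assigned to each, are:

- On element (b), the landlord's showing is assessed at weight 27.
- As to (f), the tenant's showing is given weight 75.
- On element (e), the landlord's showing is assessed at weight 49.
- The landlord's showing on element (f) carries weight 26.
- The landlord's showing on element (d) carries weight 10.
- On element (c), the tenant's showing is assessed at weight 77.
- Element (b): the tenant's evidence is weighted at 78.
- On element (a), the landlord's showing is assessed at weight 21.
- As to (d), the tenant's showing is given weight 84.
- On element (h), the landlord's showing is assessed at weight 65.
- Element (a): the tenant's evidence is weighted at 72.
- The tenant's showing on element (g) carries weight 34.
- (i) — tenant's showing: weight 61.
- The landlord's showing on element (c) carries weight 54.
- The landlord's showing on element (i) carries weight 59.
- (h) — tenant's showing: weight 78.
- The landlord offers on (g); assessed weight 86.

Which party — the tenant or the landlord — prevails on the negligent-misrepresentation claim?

— Issue I —
At Stage I.1 the tenant must meet a more-likely-than-not showing (weight exceeds 53): on (a) the weight is 72 less the opposing 21 gives net 51, which does not exceed 53, so (a) does not meet the standard; on (b) the weight is 78 less the opposing 27 gives net 51, ≤ 53, so (b) does not meet the standard.
  The tenant does not carry Stage I.1.
The analysis ends at Stage I.1; the landlord prevails on this issue.
— Issue II —
At Stage II.1 the tenant must meet a substantially-more-likely showing (weight exceeds 72): on (d) the weight is 84 less the opposing 10 gives net 74, > 72, so (d) meets the standard.
  All elements met. The burden passes to the landlord.
At Stage II.2 the landlord must meet the preponderance of the evidence (weight exceeds 50): on (e) the weight is 49, which does not exceed 50, so (e) does not meet the standard.
  Not every element is met, so the landlord fails to carry Stage II.2.
The tenant prevails on this issue.
— Issue III —
At Stage III.1 the tenant must meet a preponderance (weight is at least 50): on (f) the weight is 75 less the opposing 26 gives net 49, which does not reach 50, so (f) does not meet the standard.
  Stage III.1 not carried; the tenant fails its burden.
The landlord prevails on this issue.
Per-issue: Issue I → landlord; Issue II → tenant; Issue III → landlord. The tenant must prevail on a majority of issues; overall, the landlord prevails.

landlord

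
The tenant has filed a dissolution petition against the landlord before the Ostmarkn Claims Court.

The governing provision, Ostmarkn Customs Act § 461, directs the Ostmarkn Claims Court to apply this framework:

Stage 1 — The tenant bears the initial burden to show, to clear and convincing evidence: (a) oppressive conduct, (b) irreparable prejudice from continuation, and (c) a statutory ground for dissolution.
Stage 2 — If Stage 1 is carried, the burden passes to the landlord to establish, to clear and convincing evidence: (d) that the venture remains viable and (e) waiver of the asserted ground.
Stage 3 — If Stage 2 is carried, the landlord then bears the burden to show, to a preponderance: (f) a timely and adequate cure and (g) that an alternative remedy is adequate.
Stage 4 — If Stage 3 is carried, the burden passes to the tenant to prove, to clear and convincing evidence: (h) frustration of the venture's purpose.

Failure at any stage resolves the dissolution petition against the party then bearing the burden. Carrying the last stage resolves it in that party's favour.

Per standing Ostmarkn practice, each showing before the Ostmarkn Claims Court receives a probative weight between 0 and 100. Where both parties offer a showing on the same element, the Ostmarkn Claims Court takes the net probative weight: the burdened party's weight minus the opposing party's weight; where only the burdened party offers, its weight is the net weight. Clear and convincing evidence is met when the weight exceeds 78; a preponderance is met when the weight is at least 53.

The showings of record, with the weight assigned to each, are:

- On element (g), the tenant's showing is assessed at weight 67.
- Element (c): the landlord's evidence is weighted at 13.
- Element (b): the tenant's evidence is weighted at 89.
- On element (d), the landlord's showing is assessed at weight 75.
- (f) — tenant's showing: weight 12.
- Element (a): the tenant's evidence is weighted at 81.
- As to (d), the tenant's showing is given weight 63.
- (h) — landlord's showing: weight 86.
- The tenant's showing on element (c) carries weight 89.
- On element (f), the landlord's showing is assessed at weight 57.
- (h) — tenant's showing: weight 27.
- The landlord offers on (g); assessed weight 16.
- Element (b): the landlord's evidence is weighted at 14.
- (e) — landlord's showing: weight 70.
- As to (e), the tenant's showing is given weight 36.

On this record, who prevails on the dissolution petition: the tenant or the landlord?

Stage 1 (tenant, clear and convincing evidence, weight exceeds 78): (a) 81 > 78 — meets; (b) net 89−14=75 ≤ 78 — fails; (c) net 89−13=76 ≤ 78 — fails.
  The tenant does not carry Stage 1.
So the landlord prevails.

landlord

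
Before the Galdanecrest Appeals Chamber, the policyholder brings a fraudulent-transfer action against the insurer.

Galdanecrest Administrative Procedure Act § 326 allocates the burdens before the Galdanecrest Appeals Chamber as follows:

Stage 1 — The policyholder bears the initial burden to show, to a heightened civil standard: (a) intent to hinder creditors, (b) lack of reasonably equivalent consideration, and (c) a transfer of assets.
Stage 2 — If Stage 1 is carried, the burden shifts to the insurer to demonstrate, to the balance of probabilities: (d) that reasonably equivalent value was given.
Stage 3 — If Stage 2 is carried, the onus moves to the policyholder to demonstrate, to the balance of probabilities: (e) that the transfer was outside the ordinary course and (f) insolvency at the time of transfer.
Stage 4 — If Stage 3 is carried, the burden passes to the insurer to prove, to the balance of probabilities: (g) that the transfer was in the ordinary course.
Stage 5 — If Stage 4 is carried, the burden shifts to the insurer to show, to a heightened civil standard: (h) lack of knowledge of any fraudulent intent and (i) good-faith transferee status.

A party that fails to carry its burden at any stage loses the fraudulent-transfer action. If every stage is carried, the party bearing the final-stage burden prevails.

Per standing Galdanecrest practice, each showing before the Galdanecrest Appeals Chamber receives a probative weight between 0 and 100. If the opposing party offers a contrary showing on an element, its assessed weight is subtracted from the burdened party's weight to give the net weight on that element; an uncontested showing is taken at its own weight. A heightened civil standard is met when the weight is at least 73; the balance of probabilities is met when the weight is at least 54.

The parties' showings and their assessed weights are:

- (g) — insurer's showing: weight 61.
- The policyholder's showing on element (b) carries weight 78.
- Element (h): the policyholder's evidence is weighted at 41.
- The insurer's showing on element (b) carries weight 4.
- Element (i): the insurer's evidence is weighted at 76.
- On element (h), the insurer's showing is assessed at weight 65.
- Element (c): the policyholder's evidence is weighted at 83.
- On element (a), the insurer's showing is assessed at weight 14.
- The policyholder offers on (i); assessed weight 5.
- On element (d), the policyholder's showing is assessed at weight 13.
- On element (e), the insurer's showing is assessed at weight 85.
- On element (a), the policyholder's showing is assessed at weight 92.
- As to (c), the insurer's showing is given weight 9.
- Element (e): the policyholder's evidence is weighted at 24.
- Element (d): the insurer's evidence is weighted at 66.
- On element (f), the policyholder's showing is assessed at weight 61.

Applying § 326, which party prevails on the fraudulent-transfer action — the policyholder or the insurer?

policyholder

Stage 1 — burden on policyholder; standard: a heightened civil standard (weight is at least 73).
    (a): 92 − 14 = 78 ≥ 73 [met]
    (b): 78 − 4 = 74 ≥ 73 [met]
    (c): 83 − 9 = 74 ≥ 73 [met]
  Stage 1 carried; the burden shifts to the insurer.
Stage 2 — burden on insurer; standard: the balance of probabilities (weight is at least 54).
    (d): 66 − 13 = 53 < 54 [not met]
  Not every element is met, so the insurer fails to carry Stage 2.
The policyholder prevails.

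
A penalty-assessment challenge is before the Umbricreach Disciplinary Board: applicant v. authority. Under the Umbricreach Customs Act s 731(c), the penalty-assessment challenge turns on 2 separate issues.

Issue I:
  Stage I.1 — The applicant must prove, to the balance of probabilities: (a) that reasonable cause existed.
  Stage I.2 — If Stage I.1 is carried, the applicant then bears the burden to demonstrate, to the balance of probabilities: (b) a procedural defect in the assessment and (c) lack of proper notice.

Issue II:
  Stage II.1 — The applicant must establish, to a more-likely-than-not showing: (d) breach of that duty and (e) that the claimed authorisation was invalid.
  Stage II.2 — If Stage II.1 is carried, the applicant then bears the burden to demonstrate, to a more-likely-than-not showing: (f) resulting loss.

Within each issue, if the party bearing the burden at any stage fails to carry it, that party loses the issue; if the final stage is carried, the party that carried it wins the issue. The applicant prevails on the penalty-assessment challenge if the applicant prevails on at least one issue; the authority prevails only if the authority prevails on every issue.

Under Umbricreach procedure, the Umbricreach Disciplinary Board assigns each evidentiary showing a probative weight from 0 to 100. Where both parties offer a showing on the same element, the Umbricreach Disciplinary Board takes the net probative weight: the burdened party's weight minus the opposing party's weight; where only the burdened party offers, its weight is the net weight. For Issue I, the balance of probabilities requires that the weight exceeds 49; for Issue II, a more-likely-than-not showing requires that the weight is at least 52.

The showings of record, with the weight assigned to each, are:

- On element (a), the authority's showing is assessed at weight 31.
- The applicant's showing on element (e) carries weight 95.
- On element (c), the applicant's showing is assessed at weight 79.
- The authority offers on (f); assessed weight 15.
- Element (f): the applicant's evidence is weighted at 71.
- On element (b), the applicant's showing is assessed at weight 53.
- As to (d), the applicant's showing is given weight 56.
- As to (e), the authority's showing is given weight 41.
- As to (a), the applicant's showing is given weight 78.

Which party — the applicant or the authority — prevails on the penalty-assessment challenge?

applicant

— Issue I —
Stage I.1 — burden on applicant; standard: the balance of probabilities (weight exceeds 49).
    (a): 78 − 31 = 47 ≤ 49 [not met]
  The applicant does not carry Stage I.1.
The authority prevails on this issue.
— Issue II —
At Stage II.1 the applicant must meet a more-likely-than-not showing (weight is at least 52): on (d) the weight is 56, which does reach 52, so (d) meets the standard; on (e) the weight is 95 less the opposing 41 gives net 54, ≥ 52, so (e) meets the standard.
  Stage II.1 is satisfied; the applicant continues to bear the burden.
At Stage II.2 the applicant must meet a more-likely-than-not showing (weight is at least 52): on (f) the weight is 71 less the opposing 15 gives net 56, ≥ 52, so (f) meets the standard.
  Stage II.2 carried; the final stage is satisfied.
All stages carried — the applicant prevails on this issue.
Per-issue: Issue I → authority; Issue II → applicant. The applicant must prevail on at least one issue; overall, the applicant prevails.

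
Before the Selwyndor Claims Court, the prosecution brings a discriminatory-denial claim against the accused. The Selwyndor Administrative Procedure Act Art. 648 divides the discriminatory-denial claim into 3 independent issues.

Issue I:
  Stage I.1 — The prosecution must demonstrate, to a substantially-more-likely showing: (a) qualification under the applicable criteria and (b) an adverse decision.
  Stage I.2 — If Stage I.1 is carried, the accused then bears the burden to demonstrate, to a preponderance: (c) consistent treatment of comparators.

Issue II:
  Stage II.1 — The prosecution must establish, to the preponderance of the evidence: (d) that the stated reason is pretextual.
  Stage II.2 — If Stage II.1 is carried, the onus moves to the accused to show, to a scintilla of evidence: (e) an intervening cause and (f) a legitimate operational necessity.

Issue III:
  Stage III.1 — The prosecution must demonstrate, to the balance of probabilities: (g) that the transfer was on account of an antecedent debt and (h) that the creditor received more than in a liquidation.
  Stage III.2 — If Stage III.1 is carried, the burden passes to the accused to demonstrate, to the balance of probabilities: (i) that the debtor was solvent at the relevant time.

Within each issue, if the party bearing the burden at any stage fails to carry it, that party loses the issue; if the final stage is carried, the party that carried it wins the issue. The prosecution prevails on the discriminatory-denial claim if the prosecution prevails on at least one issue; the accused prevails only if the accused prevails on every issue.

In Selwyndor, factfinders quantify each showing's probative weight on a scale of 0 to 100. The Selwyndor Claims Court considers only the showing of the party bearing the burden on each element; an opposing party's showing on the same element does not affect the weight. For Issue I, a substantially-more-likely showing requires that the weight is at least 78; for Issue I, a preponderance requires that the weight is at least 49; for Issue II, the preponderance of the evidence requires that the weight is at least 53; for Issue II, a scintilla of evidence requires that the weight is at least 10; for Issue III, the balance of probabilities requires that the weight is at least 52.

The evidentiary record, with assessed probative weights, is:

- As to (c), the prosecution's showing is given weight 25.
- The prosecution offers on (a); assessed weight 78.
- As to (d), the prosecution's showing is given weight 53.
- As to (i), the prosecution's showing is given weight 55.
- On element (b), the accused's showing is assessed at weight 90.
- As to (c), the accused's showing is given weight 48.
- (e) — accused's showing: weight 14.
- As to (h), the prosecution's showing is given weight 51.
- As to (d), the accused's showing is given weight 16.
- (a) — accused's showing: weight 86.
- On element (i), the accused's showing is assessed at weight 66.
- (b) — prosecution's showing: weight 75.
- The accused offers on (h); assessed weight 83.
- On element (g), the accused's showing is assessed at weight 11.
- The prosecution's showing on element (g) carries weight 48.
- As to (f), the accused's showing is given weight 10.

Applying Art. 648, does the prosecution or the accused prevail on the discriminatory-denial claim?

— Issue I —
Stage I.1 (prosecution, a substantially-more-likely showing, weight is at least 78): (a) 78 (accused's 86 disregarded) ≥ 78 — meets; (b) 75 (accused's 90 disregarded) < 78 — fails.
  The prosecution does not carry Stage I.1.
So the accused prevails on this issue.
— Issue II —
At Stage II.1 the prosecution must meet the preponderance of the evidence (weight is at least 53): on (d) the weight is 53 (the accused's 16 is given no effect), which does reach 53, so (d) meets the standard.
  All elements met. The burden passes to the accused.
At Stage II.2 the accused must meet a scintilla of evidence (weight is at least 10): on (e) the weight is 14, which does reach 10, so (e) meets the standard; on (f) the weight is 10, which does reach 10, so (f) meets the standard.
  The accused carries the last stage.
Every stage carried; the accused prevails on this issue.
— Issue III —
Stage III.1 — burden on prosecution; standard: the balance of probabilities (weight is at least 52).
    (g): 48 (accused's 11 disregarded) < 52 [not met]
    (h): 51 (accused's 83 disregarded) < 52 [not met]
  The prosecution does not carry Stage III.1.
The accused prevails on this issue.
Per-issue: Issue I → accused; Issue II → accused; Issue III → accused. The prosecution must prevail on at least one issue; overall, the accused prevails.

accused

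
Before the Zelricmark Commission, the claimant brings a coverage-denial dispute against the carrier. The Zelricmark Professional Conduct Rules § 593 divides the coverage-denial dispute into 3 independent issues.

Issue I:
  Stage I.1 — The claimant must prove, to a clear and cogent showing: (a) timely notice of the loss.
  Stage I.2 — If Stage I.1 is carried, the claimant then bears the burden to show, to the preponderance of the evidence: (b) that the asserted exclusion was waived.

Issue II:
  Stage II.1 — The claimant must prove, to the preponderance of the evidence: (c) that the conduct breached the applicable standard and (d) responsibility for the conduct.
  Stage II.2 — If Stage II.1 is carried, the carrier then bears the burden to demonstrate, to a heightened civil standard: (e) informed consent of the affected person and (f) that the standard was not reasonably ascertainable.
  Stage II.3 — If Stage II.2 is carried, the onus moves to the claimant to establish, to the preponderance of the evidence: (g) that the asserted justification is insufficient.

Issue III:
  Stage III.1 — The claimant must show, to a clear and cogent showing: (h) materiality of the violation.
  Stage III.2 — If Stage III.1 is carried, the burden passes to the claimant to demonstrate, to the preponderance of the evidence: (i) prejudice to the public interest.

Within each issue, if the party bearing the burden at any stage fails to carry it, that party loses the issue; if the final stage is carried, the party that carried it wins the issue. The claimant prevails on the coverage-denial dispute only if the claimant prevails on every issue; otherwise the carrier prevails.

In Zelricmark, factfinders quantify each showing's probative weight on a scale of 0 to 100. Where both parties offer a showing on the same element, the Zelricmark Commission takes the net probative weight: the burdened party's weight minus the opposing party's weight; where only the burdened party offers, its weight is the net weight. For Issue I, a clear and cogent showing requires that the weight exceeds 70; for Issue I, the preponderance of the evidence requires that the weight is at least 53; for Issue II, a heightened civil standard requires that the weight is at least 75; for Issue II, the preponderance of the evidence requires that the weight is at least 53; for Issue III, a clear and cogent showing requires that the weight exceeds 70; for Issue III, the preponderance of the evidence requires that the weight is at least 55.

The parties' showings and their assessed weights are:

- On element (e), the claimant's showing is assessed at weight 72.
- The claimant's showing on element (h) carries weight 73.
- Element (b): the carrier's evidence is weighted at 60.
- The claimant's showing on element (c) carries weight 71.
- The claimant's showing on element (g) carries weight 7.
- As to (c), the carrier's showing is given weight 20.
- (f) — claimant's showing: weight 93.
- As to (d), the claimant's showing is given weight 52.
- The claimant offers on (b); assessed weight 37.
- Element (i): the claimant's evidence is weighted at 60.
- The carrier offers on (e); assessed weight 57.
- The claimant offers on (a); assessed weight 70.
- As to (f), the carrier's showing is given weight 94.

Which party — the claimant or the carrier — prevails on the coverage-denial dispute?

— Issue I —
Stage I.1 — burden on claimant; standard: a clear and cogent showing (weight exceeds 70).
    (a): 70 ≤ 70 [not met]
  Not every element is met, so the claimant fails to carry Stage I.1.
So the carrier prevails on this issue.
— Issue II —
Stage II.1 — burden on claimant; standard: the preponderance of the evidence (weight is at least 53).
    (c): 71 − 20 = 51 < 53 [not met]
    (d): 52 < 53 [not met]
  Stage II.1 not carried; the claimant fails its burden.
The analysis ends at Stage II.1; the carrier prevails on this issue.
— Issue III —
Stage III.1 (claimant, a clear and cogent showing, weight exceeds 70): (h) 73 > 70 — meets.
  Stage III.1 is satisfied; the claimant continues to bear the burden.
Stage III.2 (claimant, the preponderance of the evidence, weight is at least 55): (i) 60 ≥ 55 — meets.
  Stage III.2 carried; the final stage is satisfied.
Every stage carried; the claimant prevails on this issue.
Per-issue: Issue I → carrier; Issue II → carrier; Issue III → claimant. The claimant must prevail on every issue; overall, the carrier prevails.

carrier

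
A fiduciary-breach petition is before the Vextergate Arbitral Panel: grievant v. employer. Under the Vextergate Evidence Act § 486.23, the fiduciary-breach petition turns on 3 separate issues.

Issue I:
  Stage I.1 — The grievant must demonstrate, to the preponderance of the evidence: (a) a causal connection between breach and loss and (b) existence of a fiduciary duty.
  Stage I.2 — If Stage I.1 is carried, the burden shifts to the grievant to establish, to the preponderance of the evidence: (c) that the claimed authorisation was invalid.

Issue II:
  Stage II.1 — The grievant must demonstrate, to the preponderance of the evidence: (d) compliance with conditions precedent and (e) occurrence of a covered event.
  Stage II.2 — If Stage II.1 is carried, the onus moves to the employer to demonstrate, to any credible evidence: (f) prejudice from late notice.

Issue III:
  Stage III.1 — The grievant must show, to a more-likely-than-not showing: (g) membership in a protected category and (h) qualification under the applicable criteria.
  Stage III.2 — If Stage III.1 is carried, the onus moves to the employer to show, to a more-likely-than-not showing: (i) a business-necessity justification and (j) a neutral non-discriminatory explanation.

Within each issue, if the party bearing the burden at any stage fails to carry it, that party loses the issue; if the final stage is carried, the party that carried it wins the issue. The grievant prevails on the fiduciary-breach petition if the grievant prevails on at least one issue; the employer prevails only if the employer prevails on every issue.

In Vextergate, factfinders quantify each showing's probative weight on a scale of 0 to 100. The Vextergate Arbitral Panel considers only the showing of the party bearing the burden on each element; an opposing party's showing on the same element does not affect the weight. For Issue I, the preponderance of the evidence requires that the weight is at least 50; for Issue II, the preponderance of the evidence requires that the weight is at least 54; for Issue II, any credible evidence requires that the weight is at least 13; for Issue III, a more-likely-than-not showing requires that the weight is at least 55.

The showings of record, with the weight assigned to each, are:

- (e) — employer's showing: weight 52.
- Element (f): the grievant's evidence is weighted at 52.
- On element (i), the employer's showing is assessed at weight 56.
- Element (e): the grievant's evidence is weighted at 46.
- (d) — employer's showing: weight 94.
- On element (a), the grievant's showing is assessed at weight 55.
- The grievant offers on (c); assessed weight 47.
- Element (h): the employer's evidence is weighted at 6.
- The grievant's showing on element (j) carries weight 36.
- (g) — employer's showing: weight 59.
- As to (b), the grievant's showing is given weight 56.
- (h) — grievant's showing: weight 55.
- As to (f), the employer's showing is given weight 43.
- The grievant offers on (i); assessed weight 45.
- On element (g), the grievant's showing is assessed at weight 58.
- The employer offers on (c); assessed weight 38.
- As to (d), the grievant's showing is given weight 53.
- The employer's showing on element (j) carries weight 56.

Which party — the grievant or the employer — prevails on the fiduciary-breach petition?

— Issue I —
Stage I.1 (grievant, the preponderance of the evidence, weight is at least 50): (a) 55 ≥ 50 — meets; (b) 56 ≥ 50 — meets.
  Stage I.1 is satisfied; the grievant continues to bear the burden.
Stage I.2 (grievant, the preponderance of the evidence, weight is at least 50): (c) 47 (employer's 38 disregarded) < 50 — fails.
  Not every element is met, so the grievant fails to carry Stage I.2.
The employer prevails on this issue.
— Issue II —
Stage II.1 (grievant, the preponderance of the evidence, weight is at least 54): (d) 53 (employer's 94 disregarded) < 54 — fails; (e) 46 (employer's 52 disregarded) < 54 — fails.
  Stage II.1 not carried; the grievant fails its burden.
So the employer prevails on this issue.
— Issue III —
At Stage III.1 the grievant must meet a more-likely-than-not showing (weight is at least 55): on (g) the weight is 58 (the employer's 59 is given no effect), ≥ 55, so (g) meets the standard; on (h) the weight is 55 (the employer's 6 is given no effect), which does reach 55, so (h) meets the standard.
  The grievant carries Stage III.1; the employer now bears the burden.
At Stage III.2 the employer must meet a more-likely-than-not showing (weight is at least 55): on (i) the weight is 56 (the grievant's 45 is given no effect), which does reach 55, so (i) meets the standard; on (j) the weight is 56 (the grievant's 36 is given no effect), which does reach 55, so (j) meets the standard.
  Stage III.2 carried; the final stage is satisfied.
All stages carried — the employer prevails on this issue.
Per-issue: Issue I → employer; Issue II → employer; Issue III → employer. The grievant must prevail on at least one issue; overall, the employer prevails.

employer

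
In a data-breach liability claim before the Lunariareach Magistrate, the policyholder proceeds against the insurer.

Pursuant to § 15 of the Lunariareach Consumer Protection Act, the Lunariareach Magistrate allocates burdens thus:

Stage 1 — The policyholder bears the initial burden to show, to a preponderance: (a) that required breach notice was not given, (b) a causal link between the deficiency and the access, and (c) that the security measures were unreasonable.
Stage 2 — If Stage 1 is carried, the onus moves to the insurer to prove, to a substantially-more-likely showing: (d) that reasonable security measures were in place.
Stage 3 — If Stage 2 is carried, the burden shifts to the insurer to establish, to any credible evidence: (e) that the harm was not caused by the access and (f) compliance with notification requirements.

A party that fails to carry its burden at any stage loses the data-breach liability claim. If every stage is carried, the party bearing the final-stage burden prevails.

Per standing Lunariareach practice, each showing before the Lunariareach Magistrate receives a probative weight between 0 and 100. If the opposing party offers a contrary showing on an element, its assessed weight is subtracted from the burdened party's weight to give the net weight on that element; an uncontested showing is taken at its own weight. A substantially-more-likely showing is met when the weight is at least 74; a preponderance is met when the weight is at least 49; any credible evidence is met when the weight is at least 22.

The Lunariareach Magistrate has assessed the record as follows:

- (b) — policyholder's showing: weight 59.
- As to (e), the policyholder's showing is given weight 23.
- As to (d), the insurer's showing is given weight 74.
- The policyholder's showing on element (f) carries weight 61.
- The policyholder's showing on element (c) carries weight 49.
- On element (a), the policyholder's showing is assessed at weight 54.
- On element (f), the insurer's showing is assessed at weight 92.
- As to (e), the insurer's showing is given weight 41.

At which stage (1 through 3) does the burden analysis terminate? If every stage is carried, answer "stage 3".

Stage 1 — burden on policyholder; standard: a preponderance (weight is at least 49).
    (a): 54 ≥ 49 [met]
    (b): 59 ≥ 49 [met]
    (c): 49 ≥ 49 [met]
  Stage 1 carried; the burden shifts to the insurer.
Stage 2 — burden on insurer; standard: a substantially-more-likely showing (weight is at least 74).
    (d): 74 ≥ 74 [met]
  Stage 2 carried; the burden remains with the insurer.
Stage 3 — burden on insurer; standard: any credible evidence (weight is at least 22).
    (e): 41 − 23 = 18 < 22 [not met]
    (f): 92 − 61 = 31 ≥ 22 [met]
  The insurer does not carry Stage 3.
The policyholder prevails.

stage 3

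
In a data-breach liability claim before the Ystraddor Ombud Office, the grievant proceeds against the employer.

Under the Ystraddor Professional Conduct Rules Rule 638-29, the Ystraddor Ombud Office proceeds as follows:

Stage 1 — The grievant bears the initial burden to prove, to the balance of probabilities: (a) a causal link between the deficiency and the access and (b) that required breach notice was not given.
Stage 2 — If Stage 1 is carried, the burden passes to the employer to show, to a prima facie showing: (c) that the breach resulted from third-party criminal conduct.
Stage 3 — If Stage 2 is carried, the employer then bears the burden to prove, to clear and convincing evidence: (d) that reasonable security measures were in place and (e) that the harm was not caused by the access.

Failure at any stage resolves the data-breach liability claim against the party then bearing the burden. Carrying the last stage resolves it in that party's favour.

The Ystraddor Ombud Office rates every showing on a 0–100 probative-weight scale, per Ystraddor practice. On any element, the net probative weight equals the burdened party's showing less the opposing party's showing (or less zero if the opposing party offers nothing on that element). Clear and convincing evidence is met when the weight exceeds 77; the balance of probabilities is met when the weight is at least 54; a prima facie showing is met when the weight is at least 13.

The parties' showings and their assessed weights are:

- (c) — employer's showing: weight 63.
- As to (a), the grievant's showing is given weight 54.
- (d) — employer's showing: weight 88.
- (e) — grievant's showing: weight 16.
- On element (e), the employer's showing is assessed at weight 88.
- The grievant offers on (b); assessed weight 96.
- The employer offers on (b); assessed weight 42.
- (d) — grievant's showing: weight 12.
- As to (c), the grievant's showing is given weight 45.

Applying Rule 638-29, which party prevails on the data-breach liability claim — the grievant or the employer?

grievant

Stage 1 — burden on grievant; standard: the balance of probabilities (weight is at least 54).
    (a): 54 ≥ 54 [met]
    (b): 96 − 42 = 54 ≥ 54 [met]
  The grievant carries Stage 1; the employer now bears the burden.
Stage 2 — burden on employer; standard: a prima facie showing (weight is at least 13).
    (c): 63 − 45 = 18 ≥ 13 [met]
  All elements met. The employer retains the burden for Stage 3.
Stage 3 — burden on employer; standard: clear and convincing evidence (weight exceeds 77).
    (d): 88 − 12 = 76 ≤ 77 [not met]
    (e): 88 − 16 = 72 ≤ 77 [not met]
  The employer does not carry Stage 3.
The grievant prevails.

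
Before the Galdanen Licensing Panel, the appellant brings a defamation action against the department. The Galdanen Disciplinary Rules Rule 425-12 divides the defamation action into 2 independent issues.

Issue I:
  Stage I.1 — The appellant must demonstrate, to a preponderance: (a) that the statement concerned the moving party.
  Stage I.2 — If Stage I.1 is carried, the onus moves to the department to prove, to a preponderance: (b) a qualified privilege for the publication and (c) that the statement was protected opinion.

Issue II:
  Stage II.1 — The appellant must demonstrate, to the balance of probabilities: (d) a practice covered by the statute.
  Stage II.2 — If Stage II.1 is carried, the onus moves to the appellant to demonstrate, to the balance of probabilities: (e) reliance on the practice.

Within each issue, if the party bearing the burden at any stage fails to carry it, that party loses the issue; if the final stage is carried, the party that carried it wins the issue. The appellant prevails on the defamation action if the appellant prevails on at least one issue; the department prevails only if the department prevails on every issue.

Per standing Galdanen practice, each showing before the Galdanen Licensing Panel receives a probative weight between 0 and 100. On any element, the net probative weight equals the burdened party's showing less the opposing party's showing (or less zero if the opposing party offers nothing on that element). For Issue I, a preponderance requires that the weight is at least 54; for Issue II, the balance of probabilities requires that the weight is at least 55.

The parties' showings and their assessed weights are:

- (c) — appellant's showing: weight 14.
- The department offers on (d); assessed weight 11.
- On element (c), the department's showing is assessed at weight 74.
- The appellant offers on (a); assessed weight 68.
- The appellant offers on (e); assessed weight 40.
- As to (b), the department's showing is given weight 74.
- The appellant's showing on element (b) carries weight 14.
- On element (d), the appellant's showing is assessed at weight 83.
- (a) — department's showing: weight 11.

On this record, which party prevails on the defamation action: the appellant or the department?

— Issue I —
At Stage I.1 the appellant must meet a preponderance (weight is at least 54): on (a) the weight is 68 less the opposing 11 gives net 57, which does reach 54, so (a) meets the standard.
  Stage I.1 is satisfied; the onus moves to the department.
At Stage I.2 the department must meet a preponderance (weight is at least 54): on (b) the weight is 74 less the opposing 14 gives net 60, ≥ 54, so (b) meets the standard; on (c) the weight is 74 less the opposing 14 gives net 60, ≥ 54, so (c) meets the standard.
  All elements met at the final stage.
All stages carried — the department prevails on this issue.
— Issue II —
Stage II.1 (appellant, the balance of probabilities, weight is at least 55): (d) net 83−11=72 ≥ 55 — meets.
  Stage II.1 is satisfied; the appellant continues to bear the burden.
Stage II.2 (appellant, the balance of probabilities, weight is at least 55): (e) 40 < 55 — fails.
  Not every element is met, so the appellant fails to carry Stage II.2.
The analysis ends at Stage II.2; the department prevails on this issue.
Per-issue: Issue I → department; Issue II → department. The appellant must prevail on at least one issue; overall, the department prevails.

department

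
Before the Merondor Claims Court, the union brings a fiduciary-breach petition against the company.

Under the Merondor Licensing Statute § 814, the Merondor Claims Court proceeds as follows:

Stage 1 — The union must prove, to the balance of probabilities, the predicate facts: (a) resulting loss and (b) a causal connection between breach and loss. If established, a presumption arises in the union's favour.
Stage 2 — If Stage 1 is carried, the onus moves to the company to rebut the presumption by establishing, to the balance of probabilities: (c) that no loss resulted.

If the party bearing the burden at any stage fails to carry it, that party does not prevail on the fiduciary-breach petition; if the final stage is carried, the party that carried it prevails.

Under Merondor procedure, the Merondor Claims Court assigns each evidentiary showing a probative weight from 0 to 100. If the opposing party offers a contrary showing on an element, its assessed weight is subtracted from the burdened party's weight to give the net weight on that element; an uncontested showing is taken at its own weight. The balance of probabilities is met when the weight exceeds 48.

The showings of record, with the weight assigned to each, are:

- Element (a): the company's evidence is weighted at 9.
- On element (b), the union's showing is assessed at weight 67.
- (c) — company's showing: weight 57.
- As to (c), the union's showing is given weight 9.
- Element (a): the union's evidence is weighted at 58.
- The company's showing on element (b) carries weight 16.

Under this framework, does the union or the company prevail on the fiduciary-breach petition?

union

Stage 1 — burden on union; standard: the balance of probabilities (weight exceeds 48).
    (a): 58 − 9 = 49 > 48 [met]
    (b): 67 − 16 = 51 > 48 [met]
  The union carries Stage 1; the company now bears the burden.
Stage 2 — burden on company; standard: the balance of probabilities (weight exceeds 48).
    (c): 57 − 9 = 48 ≤ 48 [not met]
  Stage 2 not carried; the company fails its burden.
The analysis ends at Stage 2; the union prevails.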